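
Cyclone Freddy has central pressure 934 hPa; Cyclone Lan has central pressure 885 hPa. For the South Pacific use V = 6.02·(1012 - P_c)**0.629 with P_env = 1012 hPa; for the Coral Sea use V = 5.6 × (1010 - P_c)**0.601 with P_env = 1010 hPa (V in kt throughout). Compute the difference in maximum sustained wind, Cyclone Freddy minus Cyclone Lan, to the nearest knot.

-9 kt

Cyclone Freddy: ΔP = 78; V ≈ 6.02 × 78^0.629 ≈ 93.27 kt.
Cyclone Lan: ΔP = 125; V ≈ 5.6 × 125^0.601 ≈ 101.96 kt.
Difference ≈ 93.27 − 101.96 = -8.69 → -9 kt.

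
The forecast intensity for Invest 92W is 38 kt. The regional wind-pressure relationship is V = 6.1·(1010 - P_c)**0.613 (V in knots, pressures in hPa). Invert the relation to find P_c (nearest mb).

990 mb

ΔP = (V / 6.1)^(1/0.613) = (38/6.1)^1.631.
38/6.1 = 6.230; 6.230^1.631 ≈ 19.77 mb.
P_c = 1010 − 19.77 = 990.23 ≈ 990 mb.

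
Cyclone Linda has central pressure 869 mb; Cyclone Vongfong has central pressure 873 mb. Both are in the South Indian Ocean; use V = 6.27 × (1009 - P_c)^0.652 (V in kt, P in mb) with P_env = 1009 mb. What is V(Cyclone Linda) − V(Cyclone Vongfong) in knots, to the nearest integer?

Cyclone Linda: ΔP = 140; V ≈ 6.27 × 140^0.652 ≈ 157.23 kt.
Cyclone Vongfong: ΔP = 136; V ≈ 6.27 × 136^0.652 ≈ 154.29 kt.
Difference ≈ 157.23 − 154.29 = 2.94 → 3 kt.

3 kt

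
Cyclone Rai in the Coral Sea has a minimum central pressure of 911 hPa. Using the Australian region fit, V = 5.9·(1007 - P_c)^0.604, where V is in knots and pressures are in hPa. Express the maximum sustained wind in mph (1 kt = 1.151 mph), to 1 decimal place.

107.0 mph

ΔP = 1007 − 911 = 96 hPa.
V ≈ 5.9 × 96^0.604 = 5.9 × 15.750 ≈ 92.927 kt.
92.927 × 1.151 ≈ 106.96 mph → 107.0 mph.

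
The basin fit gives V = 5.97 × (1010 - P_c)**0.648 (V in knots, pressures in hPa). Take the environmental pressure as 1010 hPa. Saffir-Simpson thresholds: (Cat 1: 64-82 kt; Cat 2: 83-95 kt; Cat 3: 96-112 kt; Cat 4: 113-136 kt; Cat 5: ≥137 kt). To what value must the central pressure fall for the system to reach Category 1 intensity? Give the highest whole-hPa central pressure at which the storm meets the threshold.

971 hPa

Category 1 begins at V = 64 kt.
Required ΔP = (64/5.97)^(1/0.648) = 10.720^1.543 ≈ 38.89 hPa.
P_c ≤ 1010 − 38.89 = 971.11, so the highest integer P_c is 971 hPa.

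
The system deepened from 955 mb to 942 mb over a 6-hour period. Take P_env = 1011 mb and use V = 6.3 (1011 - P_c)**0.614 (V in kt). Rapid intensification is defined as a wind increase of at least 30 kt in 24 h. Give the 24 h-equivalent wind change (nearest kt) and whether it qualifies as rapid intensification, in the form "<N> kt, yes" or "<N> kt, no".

41 kt, yes

V₁: ΔP = 56, V ≈ 6.3 × 56^0.614 ≈ 74.60 kt.
V₂: ΔP = 69, V ≈ 6.3 × 69^0.614 ≈ 84.80 kt.
ΔV over 6 h = 10.20 kt → 24 h equivalent = 10.20 × 24/6 ≈ 40.80 kt.
41 kt ≥ 30 kt ⇒ rapid intensification.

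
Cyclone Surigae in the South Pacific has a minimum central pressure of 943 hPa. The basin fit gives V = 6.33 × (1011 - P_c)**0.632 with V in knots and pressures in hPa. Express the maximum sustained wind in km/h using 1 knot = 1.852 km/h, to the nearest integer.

169 km/h

ΔP = 1011 − 943 = 68 hPa.
V ≈ 6.33 × 68^0.632 = 6.33 × 14.393 ≈ 91.106 kt.
91.106 × 1.852 ≈ 168.73 km/h → 169 km/h.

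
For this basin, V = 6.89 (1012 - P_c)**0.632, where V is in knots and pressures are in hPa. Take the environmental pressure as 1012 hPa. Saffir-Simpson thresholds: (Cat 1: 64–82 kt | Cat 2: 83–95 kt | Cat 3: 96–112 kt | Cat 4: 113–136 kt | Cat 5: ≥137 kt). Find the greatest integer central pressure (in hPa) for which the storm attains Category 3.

947 hPa

Category 3 begins at V = 96 kt.
Required ΔP = (96/6.89)^(1/0.632) = 13.933^1.582 ≈ 64.60 hPa.
P_c ≤ 1012 − 64.60 = 947.40, so the highest integer P_c is 947 hPa.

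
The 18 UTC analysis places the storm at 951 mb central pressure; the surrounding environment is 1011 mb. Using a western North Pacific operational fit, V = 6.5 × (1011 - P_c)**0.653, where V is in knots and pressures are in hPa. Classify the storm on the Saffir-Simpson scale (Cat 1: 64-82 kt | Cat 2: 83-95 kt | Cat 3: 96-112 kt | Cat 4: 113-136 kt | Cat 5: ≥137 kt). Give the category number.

ΔP = 1011 − 951 = 60 mb.
V ≈ 6.5 × 60^0.653 = 6.5 × 14.49 ≈ 94 kt.
94 kt falls in the Category 2 band.

2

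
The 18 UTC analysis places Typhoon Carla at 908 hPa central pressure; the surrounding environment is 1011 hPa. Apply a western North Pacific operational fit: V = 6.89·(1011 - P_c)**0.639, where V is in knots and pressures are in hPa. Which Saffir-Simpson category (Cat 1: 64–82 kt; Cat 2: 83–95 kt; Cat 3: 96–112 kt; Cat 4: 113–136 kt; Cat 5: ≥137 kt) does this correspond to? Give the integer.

4

ΔP = 1011 − 908 = 103 hPa.
V ≈ 6.89 × 103^0.639 = 6.89 × 19.33 ≈ 133 kt.
133 kt falls in the Category 4 band.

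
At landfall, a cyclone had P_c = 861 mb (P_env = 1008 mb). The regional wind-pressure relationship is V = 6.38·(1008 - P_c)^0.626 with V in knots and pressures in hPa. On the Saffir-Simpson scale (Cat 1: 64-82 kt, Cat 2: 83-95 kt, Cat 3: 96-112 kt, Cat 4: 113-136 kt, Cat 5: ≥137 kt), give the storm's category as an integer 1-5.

ΔP = 1008 − 861 = 147 mb.
V ≈ 6.38 × 147^0.626 = 6.38 × 22.74 ≈ 145 kt.
145 kt falls in the Category 5 band.

5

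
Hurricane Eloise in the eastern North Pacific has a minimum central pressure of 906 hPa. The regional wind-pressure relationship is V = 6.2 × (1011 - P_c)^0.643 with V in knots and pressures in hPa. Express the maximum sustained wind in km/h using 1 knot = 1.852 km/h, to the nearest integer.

ΔP = 1011 − 906 = 105 hPa.
V ≈ 6.2 × 105^0.643 = 6.2 × 19.935 ≈ 123.599 kt.
123.599 × 1.852 ≈ 228.91 km/h → 229 km/h.

229 km/h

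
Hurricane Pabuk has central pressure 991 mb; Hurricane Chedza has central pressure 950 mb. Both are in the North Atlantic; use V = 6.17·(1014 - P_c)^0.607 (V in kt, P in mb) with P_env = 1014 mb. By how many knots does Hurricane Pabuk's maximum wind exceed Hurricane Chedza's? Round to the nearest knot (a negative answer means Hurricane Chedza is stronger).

Hurricane Pabuk: ΔP = 23; V ≈ 6.17 × 23^0.607 ≈ 41.39 kt.
Hurricane Chedza: ΔP = 64; V ≈ 6.17 × 64^0.607 ≈ 77.03 kt.
Difference ≈ 41.39 − 77.03 = -35.64 → -36 kt.

-36 kt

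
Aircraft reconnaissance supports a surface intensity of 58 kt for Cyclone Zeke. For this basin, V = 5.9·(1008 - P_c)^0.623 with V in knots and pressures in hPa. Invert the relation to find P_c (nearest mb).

969 mb

ΔP = (V / 5.9)^(1/0.623) = (58/5.9)^1.605.
58/5.9 = 9.831; 9.831^1.605 ≈ 39.19 mb.
P_c = 1008 − 39.19 = 968.81 ≈ 969 mb.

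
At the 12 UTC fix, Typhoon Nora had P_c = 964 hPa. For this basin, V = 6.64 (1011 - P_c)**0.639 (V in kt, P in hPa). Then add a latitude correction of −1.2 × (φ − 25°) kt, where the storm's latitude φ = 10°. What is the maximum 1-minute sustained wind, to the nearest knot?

96 kt

ΔP = 1011 − 964 = 47 hPa.
47^0.639 ≈ 11.708.
V ≈ 6.64 × 11.708 ≈ 77.7 kt.
Latitude correction: −1.2 × (10 − 25) = 18 kt.
Corrected V ≈ 95.7 kt → 96 kt.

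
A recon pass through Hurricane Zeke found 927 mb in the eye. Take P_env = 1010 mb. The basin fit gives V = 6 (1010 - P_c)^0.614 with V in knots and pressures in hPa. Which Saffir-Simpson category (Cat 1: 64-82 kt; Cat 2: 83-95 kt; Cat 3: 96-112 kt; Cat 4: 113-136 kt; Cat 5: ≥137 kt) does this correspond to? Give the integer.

ΔP = 1010 − 927 = 83 mb.
V ≈ 6 × 83^0.614 = 6 × 15.08 ≈ 90 kt.
90 kt falls in the Category 2 band.

2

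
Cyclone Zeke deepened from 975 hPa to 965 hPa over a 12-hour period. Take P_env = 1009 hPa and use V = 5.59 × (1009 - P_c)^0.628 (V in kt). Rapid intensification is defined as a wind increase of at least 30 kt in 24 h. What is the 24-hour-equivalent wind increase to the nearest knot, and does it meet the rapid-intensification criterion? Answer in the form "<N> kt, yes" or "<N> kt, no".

V₁: ΔP = 34, V ≈ 5.59 × 34^0.628 ≈ 51.19 kt.
V₂: ΔP = 44, V ≈ 5.59 × 44^0.628 ≈ 60.19 kt.
ΔV over 12 h = 9.00 kt → 24 h equivalent = 9.00 × 24/12 ≈ 18.00 kt.
18 kt < 30 kt ⇒ not rapid intensification.

18 kt, no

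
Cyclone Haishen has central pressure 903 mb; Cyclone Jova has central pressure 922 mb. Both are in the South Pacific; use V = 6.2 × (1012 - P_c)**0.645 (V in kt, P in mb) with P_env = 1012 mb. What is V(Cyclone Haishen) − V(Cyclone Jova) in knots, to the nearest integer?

Cyclone Haishen: ΔP = 109; V ≈ 6.2 × 109^0.645 ≈ 127.80 kt.
Cyclone Jova: ΔP = 90; V ≈ 6.2 × 90^0.645 ≈ 112.95 kt.
Difference ≈ 127.80 − 112.95 = 14.85 → 15 kt.

15 kt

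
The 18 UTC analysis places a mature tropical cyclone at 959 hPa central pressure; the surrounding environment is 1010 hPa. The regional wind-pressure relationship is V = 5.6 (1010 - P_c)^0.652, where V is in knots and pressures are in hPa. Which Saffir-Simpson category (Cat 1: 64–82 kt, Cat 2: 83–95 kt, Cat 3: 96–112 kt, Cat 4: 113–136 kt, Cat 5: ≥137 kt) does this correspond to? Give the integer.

1

ΔP = 1010 − 959 = 51 hPa.
V ≈ 5.6 × 51^0.652 = 5.6 × 12.98 ≈ 73 kt.
73 kt falls in the Category 1 band.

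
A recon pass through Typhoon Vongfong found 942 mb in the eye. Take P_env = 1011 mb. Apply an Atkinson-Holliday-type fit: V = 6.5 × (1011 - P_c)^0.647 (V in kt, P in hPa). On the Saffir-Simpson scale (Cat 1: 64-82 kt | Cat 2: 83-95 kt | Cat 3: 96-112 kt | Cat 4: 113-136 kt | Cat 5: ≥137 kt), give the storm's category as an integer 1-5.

3

ΔP = 1011 − 942 = 69 mb.
V ≈ 6.5 × 69^0.647 = 6.5 × 15.48 ≈ 101 kt.
101 kt falls in the Category 3 band.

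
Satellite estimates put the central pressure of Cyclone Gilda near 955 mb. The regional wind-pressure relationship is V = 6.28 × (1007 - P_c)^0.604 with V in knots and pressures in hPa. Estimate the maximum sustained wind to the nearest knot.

68 kt

ΔP = 1007 − 955 = 52 mb.
52^0.604 ≈ 10.876.
V ≈ 6.28 × 10.876 ≈ 68.3 kt.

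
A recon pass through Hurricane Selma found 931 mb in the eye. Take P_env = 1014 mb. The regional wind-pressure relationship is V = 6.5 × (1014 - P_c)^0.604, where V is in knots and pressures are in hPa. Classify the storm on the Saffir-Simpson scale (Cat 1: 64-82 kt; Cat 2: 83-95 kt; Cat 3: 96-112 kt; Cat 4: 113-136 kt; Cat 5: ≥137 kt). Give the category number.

2

ΔP = 1014 − 931 = 83 mb.
V ≈ 6.5 × 83^0.604 = 6.5 × 14.43 ≈ 94 kt.
94 kt falls in the Category 2 band.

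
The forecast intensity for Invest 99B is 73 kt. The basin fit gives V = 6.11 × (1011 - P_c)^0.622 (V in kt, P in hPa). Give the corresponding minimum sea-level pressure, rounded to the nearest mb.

957 mb

ΔP = (V / 6.11)^(1/0.622) = (73/6.11)^1.608.
73/6.11 = 11.948; 11.948^1.608 ≈ 53.95 mb.
P_c = 1011 − 53.95 = 957.05 ≈ 957 mb.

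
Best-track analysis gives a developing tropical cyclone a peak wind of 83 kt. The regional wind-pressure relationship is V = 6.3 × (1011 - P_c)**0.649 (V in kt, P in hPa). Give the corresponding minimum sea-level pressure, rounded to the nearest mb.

958 mb

ΔP = (V / 6.3)^(1/0.649) = (83/6.3)^1.541.
83/6.3 = 13.175; 13.175^1.541 ≈ 53.13 mb.
P_c = 1011 − 53.13 = 957.87 ≈ 958 mb.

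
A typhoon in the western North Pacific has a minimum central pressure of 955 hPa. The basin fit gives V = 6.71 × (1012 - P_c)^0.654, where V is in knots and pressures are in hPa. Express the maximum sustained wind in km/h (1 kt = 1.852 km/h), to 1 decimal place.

174.9 km/h

ΔP = 1012 − 955 = 57 hPa.
V ≈ 6.71 × 57^0.654 = 6.71 × 14.072 ≈ 94.420 kt.
94.420 × 1.852 ≈ 174.87 km/h → 174.9 km/h.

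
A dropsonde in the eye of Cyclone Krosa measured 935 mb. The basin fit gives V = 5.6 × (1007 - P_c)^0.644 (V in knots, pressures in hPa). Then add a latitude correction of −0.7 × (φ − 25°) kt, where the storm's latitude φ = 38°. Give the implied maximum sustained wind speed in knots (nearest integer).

79 kt

ΔP = 1007 − 935 = 72 mb.
72^0.644 ≈ 15.708.
V ≈ 5.6 × 15.708 ≈ 88.0 kt.
Latitude correction: −0.7 × (38 − 25) = -9.1 kt.
Corrected V ≈ 78.9 kt → 79 kt.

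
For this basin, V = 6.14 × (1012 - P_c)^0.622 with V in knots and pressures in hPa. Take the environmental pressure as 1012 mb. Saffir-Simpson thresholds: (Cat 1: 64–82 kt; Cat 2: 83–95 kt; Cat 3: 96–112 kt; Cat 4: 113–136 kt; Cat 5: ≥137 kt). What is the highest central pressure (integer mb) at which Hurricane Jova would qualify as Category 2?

946 mb

Category 2 begins at V = 83 kt.
Required ΔP = (83/6.14)^(1/0.622) = 13.518^1.608 ≈ 65.79 mb.
P_c ≤ 1012 − 65.79 = 946.21, so the highest integer P_c is 946 mb.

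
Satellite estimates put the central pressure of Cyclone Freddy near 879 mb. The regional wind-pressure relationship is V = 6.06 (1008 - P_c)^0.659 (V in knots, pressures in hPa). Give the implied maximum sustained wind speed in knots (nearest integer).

149 kt

ΔP = 1008 − 879 = 129 mb.
129^0.659 ≈ 24.597.
V ≈ 6.06 × 24.597 ≈ 149.1 kt.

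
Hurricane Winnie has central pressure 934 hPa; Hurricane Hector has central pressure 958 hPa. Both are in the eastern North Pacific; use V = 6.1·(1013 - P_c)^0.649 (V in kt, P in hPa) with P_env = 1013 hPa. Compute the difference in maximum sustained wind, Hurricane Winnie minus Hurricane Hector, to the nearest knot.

22 kt

Hurricane Winnie: ΔP = 79; V ≈ 6.1 × 79^0.649 ≈ 103.97 kt.
Hurricane Hector: ΔP = 55; V ≈ 6.1 × 55^0.649 ≈ 82.19 kt.
Difference ≈ 103.97 − 82.19 = 21.78 → 22 kt.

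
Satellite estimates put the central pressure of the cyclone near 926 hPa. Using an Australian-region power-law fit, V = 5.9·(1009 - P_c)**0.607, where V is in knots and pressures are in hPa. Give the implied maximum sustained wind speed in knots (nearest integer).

86 kt

ΔP = 1009 − 926 = 83 hPa.
83^0.607 ≈ 14.618.
V ≈ 5.9 × 14.618 ≈ 86.2 kt.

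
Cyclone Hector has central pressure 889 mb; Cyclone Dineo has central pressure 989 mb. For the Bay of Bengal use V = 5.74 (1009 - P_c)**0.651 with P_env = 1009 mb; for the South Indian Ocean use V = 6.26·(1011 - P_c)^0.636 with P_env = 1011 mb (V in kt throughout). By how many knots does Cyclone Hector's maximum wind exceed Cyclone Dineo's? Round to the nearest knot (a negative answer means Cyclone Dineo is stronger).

85 kt

Cyclone Hector: ΔP = 120; V ≈ 5.74 × 120^0.651 ≈ 129.56 kt.
Cyclone Dineo: ΔP = 22; V ≈ 6.26 × 22^0.636 ≈ 44.70 kt.
Difference ≈ 129.56 − 44.70 = 84.86 → 85 kt.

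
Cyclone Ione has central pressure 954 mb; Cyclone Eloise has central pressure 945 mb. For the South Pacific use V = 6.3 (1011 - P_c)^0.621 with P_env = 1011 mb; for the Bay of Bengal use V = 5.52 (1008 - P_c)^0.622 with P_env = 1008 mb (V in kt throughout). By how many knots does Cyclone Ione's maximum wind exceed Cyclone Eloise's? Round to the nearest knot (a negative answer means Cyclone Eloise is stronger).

Cyclone Ione: ΔP = 57; V ≈ 6.3 × 57^0.621 ≈ 77.58 kt.
Cyclone Eloise: ΔP = 63; V ≈ 5.52 × 63^0.622 ≈ 72.63 kt.
Difference ≈ 77.58 − 72.63 = 4.95 → 5 kt.

5 kt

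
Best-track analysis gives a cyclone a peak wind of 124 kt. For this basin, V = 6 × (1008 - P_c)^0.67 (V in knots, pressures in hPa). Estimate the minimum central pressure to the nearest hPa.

ΔP = (V / 6)^(1/0.67) = (124/6)^1.493.
124/6 = 20.667; 20.667^1.493 ≈ 91.85 hPa.
P_c = 1008 − 91.85 = 916.15 ≈ 916 hPa.

916 hPa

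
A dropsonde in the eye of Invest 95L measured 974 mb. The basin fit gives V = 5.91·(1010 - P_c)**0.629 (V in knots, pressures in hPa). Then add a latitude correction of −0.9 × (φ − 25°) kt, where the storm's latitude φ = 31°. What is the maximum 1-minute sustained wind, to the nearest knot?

ΔP = 1010 − 974 = 36 mb.
36^0.629 ≈ 9.526.
V ≈ 5.91 × 9.526 ≈ 56.3 kt.
Latitude correction: −0.9 × (31 − 25) = -5.4 kt.
Corrected V ≈ 50.9 kt → 51 kt.

51 kt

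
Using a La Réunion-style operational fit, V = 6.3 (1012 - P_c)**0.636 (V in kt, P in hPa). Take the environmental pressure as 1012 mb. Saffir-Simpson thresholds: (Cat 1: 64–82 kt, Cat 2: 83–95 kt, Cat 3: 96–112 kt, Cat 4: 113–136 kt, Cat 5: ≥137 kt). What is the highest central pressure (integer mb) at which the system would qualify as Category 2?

Category 2 begins at V = 83 kt.
Required ΔP = (83/6.3)^(1/0.636) = 13.175^1.572 ≈ 57.62 mb.
P_c ≤ 1012 − 57.62 = 954.38, so the highest integer P_c is 954 mb.

954 mb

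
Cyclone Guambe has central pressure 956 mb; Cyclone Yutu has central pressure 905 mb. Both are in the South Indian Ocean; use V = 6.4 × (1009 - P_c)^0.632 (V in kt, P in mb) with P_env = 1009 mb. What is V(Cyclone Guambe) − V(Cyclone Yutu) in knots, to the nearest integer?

-42 kt

Cyclone Guambe: ΔP = 53; V ≈ 6.4 × 53^0.632 ≈ 78.69 kt.
Cyclone Yutu: ΔP = 104; V ≈ 6.4 × 104^0.632 ≈ 120.49 kt.
Difference ≈ 78.69 − 120.49 = -41.80 → -42 kt.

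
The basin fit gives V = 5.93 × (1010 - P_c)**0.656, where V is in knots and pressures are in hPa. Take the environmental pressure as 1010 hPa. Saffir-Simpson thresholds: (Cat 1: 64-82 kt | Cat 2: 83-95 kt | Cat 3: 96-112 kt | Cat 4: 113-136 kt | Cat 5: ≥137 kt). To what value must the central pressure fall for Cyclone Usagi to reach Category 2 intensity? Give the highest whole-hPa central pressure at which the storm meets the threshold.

954 hPa

Category 2 begins at V = 83 kt.
Required ΔP = (83/5.93)^(1/0.656) = 13.997^1.524 ≈ 55.85 hPa.
P_c ≤ 1010 − 55.85 = 954.15, so the highest integer P_c is 954 hPa.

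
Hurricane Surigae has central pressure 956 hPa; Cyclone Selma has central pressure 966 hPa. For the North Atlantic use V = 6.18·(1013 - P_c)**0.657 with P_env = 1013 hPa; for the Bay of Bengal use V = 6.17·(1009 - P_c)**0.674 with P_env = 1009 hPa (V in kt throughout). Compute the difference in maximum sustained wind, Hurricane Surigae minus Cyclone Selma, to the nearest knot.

10 kt

Hurricane Surigae: ΔP = 57; V ≈ 6.18 × 57^0.657 ≈ 88.02 kt.
Cyclone Selma: ΔP = 43; V ≈ 6.17 × 43^0.674 ≈ 77.85 kt.
Difference ≈ 88.02 − 77.85 = 10.17 → 10 kt.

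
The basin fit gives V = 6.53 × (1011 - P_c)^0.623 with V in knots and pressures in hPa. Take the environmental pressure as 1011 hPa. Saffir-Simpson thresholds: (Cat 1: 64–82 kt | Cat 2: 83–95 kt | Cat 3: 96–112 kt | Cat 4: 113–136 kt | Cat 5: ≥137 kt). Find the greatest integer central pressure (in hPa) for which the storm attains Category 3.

936 hPa

Category 3 begins at V = 96 kt.
Required ΔP = (96/6.53)^(1/0.623) = 14.701^1.605 ≈ 74.78 hPa.
P_c ≤ 1011 − 74.78 = 936.22, so the highest integer P_c is 936 hPa.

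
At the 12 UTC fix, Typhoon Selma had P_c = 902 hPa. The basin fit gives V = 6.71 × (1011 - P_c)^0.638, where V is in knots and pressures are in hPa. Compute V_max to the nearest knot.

ΔP = 1011 − 902 = 109 hPa.
109^0.638 ≈ 19.947.
V ≈ 6.71 × 19.947 ≈ 133.8 kt.

134 kt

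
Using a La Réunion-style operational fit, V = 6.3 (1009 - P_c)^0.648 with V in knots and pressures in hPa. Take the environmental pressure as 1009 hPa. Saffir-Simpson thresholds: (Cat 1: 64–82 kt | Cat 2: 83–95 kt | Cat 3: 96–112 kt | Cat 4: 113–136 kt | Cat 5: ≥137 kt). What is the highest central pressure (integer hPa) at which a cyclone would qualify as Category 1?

973 hPa

Category 1 begins at V = 64 kt.
Required ΔP = (64/6.3)^(1/0.648) = 10.159^1.543 ≈ 35.79 hPa.
P_c ≤ 1009 − 35.79 = 973.21, so the highest integer P_c is 973 hPa.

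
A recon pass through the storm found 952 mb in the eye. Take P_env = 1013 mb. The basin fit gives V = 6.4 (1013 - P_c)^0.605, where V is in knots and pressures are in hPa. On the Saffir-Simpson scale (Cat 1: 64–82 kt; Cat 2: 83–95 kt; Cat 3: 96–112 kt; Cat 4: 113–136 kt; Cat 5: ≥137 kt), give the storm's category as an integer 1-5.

1

ΔP = 1013 − 952 = 61 mb.
V ≈ 6.4 × 61^0.605 = 6.4 × 12.03 ≈ 77 kt.
77 kt falls in the Category 1 band.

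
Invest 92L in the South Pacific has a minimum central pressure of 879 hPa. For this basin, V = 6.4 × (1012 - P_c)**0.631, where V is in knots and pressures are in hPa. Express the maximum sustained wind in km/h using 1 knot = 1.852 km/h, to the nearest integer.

ΔP = 1012 − 879 = 133 hPa.
V ≈ 6.4 × 133^0.631 = 6.4 × 21.885 ≈ 140.065 kt.
140.065 × 1.852 ≈ 259.40 km/h → 259 km/h.

259 km/h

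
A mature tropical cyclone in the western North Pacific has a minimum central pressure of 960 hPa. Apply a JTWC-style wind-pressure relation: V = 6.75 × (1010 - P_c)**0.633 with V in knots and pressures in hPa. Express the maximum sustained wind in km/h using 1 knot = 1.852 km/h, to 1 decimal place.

148.7 km/h

ΔP = 1010 − 960 = 50 hPa.
V ≈ 6.75 × 50^0.633 = 6.75 × 11.897 ≈ 80.307 kt.
80.307 × 1.852 ≈ 148.73 km/h → 148.7 km/h.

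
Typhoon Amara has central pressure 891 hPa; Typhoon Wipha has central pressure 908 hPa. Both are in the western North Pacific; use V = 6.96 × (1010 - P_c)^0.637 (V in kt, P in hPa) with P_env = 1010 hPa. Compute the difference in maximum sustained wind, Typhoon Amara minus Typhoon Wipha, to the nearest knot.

Typhoon Amara: ΔP = 119; V ≈ 6.96 × 119^0.637 ≈ 146.13 kt.
Typhoon Wipha: ΔP = 102; V ≈ 6.96 × 102^0.637 ≈ 132.46 kt.
Difference ≈ 146.13 − 132.46 = 13.67 → 14 kt.

14 kt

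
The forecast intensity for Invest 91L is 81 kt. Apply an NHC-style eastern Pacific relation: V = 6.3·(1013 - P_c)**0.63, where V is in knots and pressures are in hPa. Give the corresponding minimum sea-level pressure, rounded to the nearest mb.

ΔP = (V / 6.3)^(1/0.63) = (81/6.3)^1.587.
81/6.3 = 12.857; 12.857^1.587 ≈ 57.62 mb.
P_c = 1013 − 57.62 = 955.38 ≈ 955 mb.

955 mb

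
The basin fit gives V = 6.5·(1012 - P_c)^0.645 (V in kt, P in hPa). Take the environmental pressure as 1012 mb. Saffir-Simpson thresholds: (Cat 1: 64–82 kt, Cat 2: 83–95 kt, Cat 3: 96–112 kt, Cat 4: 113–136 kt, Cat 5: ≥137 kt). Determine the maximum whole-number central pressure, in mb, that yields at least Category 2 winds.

960 mb

Category 2 begins at V = 83 kt.
Required ΔP = (83/6.5)^(1/0.645) = 12.769^1.550 ≈ 51.88 mb.
P_c ≤ 1012 − 51.88 = 960.12, so the highest integer P_c is 960 mb.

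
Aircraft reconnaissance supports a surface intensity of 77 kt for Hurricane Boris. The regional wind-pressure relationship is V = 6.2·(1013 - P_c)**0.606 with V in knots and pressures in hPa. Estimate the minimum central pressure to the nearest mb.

949 mb

ΔP = (V / 6.2)^(1/0.606) = (77/6.2)^1.650.
77/6.2 = 12.419; 12.419^1.650 ≈ 63.89 mb.
P_c = 1013 − 63.89 = 949.11 ≈ 949 mb.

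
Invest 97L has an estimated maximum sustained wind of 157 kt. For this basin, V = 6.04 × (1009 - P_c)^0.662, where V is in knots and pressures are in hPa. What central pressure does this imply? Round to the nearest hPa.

872 hPa

ΔP = (V / 6.04)^(1/0.662) = (157/6.04)^1.511.
157/6.04 = 25.993; 25.993^1.511 ≈ 137.17 hPa.
P_c = 1009 − 137.17 = 871.83 ≈ 872 hPa.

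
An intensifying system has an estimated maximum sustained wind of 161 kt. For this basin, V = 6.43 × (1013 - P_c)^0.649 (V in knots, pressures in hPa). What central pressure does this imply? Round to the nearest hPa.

870 hPa

ΔP = (V / 6.43)^(1/0.649) = (161/6.43)^1.541.
161/6.43 = 25.039; 25.039^1.541 ≈ 142.90 hPa.
P_c = 1013 − 142.90 = 870.10 ≈ 870 hPa.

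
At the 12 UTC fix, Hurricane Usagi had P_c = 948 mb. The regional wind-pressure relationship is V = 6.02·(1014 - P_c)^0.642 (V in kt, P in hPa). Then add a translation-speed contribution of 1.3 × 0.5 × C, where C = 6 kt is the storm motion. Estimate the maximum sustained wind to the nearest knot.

93 kt

ΔP = 1014 − 948 = 66 mb.
66^0.642 ≈ 14.728.
V ≈ 6.02 × 14.728 ≈ 88.7 kt.
Translation term: 1.3 × 0.5 × 6 = 3.9 kt.
Corrected V ≈ 92.6 kt → 93 kt.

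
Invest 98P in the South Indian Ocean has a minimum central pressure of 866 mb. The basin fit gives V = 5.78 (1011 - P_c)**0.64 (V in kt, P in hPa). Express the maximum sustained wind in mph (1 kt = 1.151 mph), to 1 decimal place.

160.8 mph

ΔP = 1011 − 866 = 145 mb.
V ≈ 5.78 × 145^0.64 = 5.78 × 24.170 ≈ 139.702 kt.
139.702 × 1.151 ≈ 160.80 mph → 160.8 mph.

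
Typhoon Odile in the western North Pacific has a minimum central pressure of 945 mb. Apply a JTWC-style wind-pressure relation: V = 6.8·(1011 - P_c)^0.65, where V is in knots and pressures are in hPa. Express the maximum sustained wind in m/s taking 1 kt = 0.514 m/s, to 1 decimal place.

53.2 m/s

ΔP = 1011 − 945 = 66 mb.
V ≈ 6.8 × 66^0.65 = 6.8 × 15.230 ≈ 103.565 kt.
103.565 × 0.514 ≈ 53.23 m/s → 53.2 m/s.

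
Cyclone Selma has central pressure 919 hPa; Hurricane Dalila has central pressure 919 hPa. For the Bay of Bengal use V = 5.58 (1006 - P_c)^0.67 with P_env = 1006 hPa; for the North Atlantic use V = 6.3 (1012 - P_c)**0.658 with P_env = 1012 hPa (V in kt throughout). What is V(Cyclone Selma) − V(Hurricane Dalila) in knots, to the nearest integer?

-13 kt

Cyclone Selma: ΔP = 87; V ≈ 5.58 × 87^0.67 ≈ 111.20 kt.
Hurricane Dalila: ΔP = 93; V ≈ 6.3 × 93^0.658 ≈ 124.34 kt.
Difference ≈ 111.20 − 124.34 = -13.14 → -13 kt.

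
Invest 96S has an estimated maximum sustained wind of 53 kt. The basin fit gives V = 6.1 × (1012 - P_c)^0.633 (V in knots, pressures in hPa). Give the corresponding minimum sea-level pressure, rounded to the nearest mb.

ΔP = (V / 6.1)^(1/0.633) = (53/6.1)^1.580.
53/6.1 = 8.689; 8.689^1.580 ≈ 30.43 mb.
P_c = 1012 − 30.43 = 981.57 ≈ 982 mb.

982 mb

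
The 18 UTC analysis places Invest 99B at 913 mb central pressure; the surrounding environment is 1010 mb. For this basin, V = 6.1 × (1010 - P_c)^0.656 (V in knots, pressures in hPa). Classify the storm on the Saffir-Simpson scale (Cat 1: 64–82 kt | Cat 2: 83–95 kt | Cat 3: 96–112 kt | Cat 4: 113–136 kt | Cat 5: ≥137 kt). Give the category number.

4

ΔP = 1010 − 913 = 97 mb.
V ≈ 6.1 × 97^0.656 = 6.1 × 20.11 ≈ 123 kt.
123 kt falls in the Category 4 band.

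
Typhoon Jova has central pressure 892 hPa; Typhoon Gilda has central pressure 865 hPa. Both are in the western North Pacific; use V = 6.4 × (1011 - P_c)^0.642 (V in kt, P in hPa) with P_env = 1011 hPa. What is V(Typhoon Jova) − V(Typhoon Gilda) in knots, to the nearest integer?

Typhoon Jova: ΔP = 119; V ≈ 6.4 × 119^0.642 ≈ 137.62 kt.
Typhoon Gilda: ΔP = 146; V ≈ 6.4 × 146^0.642 ≈ 156.93 kt.
Difference ≈ 137.62 − 156.93 = -19.31 → -19 kt.

-19 kt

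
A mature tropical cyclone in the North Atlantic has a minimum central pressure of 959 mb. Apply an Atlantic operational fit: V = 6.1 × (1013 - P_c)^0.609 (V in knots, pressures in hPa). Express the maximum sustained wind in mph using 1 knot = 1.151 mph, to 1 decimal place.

ΔP = 1013 − 959 = 54 mb.
V ≈ 6.1 × 54^0.609 = 6.1 × 11.351 ≈ 69.240 kt.
69.240 × 1.151 ≈ 79.70 mph → 79.7 mph.

79.7 mph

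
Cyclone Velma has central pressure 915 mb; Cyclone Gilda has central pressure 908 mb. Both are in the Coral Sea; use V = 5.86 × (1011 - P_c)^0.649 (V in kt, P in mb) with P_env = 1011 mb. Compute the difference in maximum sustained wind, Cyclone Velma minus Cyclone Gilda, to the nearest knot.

-5 kt

Cyclone Velma: ΔP = 96; V ≈ 5.86 × 96^0.649 ≈ 113.34 kt.
Cyclone Gilda: ΔP = 103; V ≈ 5.86 × 103^0.649 ≈ 118.64 kt.
Difference ≈ 113.34 − 118.64 = -5.30 → -5 kt.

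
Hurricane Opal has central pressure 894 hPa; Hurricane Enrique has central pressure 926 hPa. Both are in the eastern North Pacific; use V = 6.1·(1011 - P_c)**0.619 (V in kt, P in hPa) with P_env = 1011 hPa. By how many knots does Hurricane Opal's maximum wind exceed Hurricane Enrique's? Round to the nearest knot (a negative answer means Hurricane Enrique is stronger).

21 kt

Hurricane Opal: ΔP = 117; V ≈ 6.1 × 117^0.619 ≈ 116.29 kt.
Hurricane Enrique: ΔP = 85; V ≈ 6.1 × 85^0.619 ≈ 95.42 kt.
Difference ≈ 116.29 − 95.42 = 20.87 → 21 kt.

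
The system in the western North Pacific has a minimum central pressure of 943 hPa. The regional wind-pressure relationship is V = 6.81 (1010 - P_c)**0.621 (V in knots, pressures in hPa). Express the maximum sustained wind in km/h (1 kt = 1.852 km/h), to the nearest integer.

ΔP = 1010 − 943 = 67 hPa.
V ≈ 6.81 × 67^0.621 = 6.81 × 13.614 ≈ 92.713 kt.
92.713 × 1.852 ≈ 171.70 km/h → 172 km/h.

172 km/h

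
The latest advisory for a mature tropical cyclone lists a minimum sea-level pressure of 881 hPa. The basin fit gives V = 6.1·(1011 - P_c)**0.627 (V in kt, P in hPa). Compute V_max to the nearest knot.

ΔP = 1011 − 881 = 130 hPa.
130^0.627 ≈ 21.156.
V ≈ 6.1 × 21.156 ≈ 129.1 kt.

129 kt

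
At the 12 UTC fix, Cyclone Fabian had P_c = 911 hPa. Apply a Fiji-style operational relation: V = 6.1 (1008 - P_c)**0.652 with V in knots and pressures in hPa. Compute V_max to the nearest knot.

ΔP = 1008 − 911 = 97 hPa.
97^0.652 ≈ 19.741.
V ≈ 6.1 × 19.741 ≈ 120.4 kt.

120 kt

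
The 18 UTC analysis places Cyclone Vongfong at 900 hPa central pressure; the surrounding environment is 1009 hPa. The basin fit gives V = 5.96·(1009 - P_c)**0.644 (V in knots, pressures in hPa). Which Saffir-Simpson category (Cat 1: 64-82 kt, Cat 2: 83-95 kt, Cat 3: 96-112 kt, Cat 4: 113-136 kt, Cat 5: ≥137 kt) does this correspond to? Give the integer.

4

ΔP = 1009 − 900 = 109 hPa.
V ≈ 5.96 × 109^0.644 = 5.96 × 20.52 ≈ 122 kt.
122 kt falls in the Category 4 band.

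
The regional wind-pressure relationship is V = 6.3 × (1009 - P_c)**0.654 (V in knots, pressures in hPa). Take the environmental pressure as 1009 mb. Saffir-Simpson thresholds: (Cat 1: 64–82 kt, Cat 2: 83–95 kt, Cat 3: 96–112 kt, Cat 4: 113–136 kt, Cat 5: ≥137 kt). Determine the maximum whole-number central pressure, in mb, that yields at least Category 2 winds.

957 mb

Category 2 begins at V = 83 kt.
Required ΔP = (83/6.3)^(1/0.654) = 13.175^1.529 ≈ 51.54 mb.
P_c ≤ 1009 − 51.54 = 957.46, so the highest integer P_c is 957 mb.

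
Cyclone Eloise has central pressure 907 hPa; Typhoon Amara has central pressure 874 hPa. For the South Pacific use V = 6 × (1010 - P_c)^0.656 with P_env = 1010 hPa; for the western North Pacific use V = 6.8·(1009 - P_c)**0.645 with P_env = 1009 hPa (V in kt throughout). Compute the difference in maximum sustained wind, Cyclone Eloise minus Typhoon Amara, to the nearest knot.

-35 kt

Cyclone Eloise: ΔP = 103; V ≈ 6 × 103^0.656 ≈ 125.48 kt.
Typhoon Amara: ΔP = 135; V ≈ 6.8 × 135^0.645 ≈ 160.91 kt.
Difference ≈ 125.48 − 160.91 = -35.43 → -35 kt.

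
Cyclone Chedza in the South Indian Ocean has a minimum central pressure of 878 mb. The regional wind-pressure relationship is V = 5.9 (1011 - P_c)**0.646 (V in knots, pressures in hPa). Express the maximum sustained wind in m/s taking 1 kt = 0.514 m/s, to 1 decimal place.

71.4 m/s

ΔP = 1011 − 878 = 133 mb.
V ≈ 5.9 × 133^0.646 = 5.9 × 23.551 ≈ 138.951 kt.
138.951 × 0.514 ≈ 71.42 m/s → 71.4 m/s.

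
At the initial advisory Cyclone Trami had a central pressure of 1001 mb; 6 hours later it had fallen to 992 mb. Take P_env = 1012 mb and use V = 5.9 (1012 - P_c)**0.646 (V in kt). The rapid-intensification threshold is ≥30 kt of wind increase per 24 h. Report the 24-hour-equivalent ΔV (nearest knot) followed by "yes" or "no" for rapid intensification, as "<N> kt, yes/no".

52 kt, yes

V₁: ΔP = 11, V ≈ 5.9 × 11^0.646 ≈ 27.77 kt.
V₂: ΔP = 20, V ≈ 5.9 × 20^0.646 ≈ 40.86 kt.
ΔV over 6 h = 13.09 kt → 24 h equivalent = 13.09 × 24/6 ≈ 52.36 kt.
52 kt ≥ 30 kt ⇒ rapid intensification.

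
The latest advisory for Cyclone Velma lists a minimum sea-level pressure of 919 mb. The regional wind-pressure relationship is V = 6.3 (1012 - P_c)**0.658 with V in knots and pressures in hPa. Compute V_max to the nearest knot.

124 kt

ΔP = 1012 − 919 = 93 mb.
93^0.658 ≈ 19.736.
V ≈ 6.3 × 19.736 ≈ 124.3 kt.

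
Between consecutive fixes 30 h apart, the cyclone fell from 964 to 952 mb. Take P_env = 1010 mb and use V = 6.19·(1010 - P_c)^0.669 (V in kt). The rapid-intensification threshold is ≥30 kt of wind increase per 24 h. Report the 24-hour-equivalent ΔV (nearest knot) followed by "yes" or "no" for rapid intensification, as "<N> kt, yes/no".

V₁: ΔP = 46, V ≈ 6.19 × 46^0.669 ≈ 80.18 kt.
V₂: ΔP = 58, V ≈ 6.19 × 58^0.669 ≈ 93.63 kt.
ΔV over 30 h = 13.45 kt → 24 h equivalent = 13.45 × 24/30 ≈ 10.76 kt.
11 kt < 30 kt ⇒ not rapid intensification.

11 kt, no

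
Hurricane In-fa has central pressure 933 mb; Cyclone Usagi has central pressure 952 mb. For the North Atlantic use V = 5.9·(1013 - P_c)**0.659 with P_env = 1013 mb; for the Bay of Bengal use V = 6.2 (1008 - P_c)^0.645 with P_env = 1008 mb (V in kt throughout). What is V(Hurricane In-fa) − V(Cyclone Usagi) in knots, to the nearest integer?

23 kt

Hurricane In-fa: ΔP = 80; V ≈ 5.9 × 80^0.659 ≈ 105.92 kt.
Cyclone Usagi: ΔP = 56; V ≈ 6.2 × 56^0.645 ≈ 83.17 kt.
Difference ≈ 105.92 − 83.17 = 22.75 → 23 kt.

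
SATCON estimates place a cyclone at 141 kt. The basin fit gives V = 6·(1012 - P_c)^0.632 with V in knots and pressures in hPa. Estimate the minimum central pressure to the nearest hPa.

864 hPa

ΔP = (V / 6)^(1/0.632) = (141/6)^1.582.
141/6 = 23.500; 23.500^1.582 ≈ 147.71 hPa.
P_c = 1012 − 147.71 = 864.29 ≈ 864 hPa.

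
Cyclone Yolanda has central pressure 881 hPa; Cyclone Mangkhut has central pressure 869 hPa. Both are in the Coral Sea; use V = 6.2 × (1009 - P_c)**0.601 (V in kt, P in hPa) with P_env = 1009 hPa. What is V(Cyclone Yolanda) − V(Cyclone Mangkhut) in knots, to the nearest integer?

Cyclone Yolanda: ΔP = 128; V ≈ 6.2 × 128^0.601 ≈ 114.51 kt.
Cyclone Mangkhut: ΔP = 140; V ≈ 6.2 × 140^0.601 ≈ 120.84 kt.
Difference ≈ 114.51 − 120.84 = -6.33 → -6 kt.

-6 kt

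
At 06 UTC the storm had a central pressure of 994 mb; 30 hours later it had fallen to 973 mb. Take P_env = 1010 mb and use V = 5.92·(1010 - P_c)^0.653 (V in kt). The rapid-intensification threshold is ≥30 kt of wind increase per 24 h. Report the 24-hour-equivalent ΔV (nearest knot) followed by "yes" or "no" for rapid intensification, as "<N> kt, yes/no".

V₁: ΔP = 16, V ≈ 5.92 × 16^0.653 ≈ 36.19 kt.
V₂: ΔP = 37, V ≈ 5.92 × 37^0.653 ≈ 62.57 kt.
ΔV over 30 h = 26.38 kt → 24 h equivalent = 26.38 × 24/30 ≈ 21.10 kt.
21 kt < 30 kt ⇒ not rapid intensification.

21 kt, no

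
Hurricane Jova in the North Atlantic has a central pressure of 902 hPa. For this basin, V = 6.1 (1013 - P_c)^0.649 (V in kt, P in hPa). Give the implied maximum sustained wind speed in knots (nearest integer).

ΔP = 1013 − 902 = 111 hPa.
111^0.649 ≈ 21.253.
V ≈ 6.1 × 21.253 ≈ 129.6 kt.

130 kt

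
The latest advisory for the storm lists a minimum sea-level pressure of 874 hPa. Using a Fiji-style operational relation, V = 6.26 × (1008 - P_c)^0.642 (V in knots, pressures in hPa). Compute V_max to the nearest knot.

145 kt

ΔP = 1008 − 874 = 134 hPa.
134^0.642 ≈ 23.206.
V ≈ 6.26 × 23.206 ≈ 145.3 kt.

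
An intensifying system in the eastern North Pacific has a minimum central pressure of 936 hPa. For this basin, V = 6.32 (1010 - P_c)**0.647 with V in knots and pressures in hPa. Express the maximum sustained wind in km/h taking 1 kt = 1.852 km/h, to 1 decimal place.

ΔP = 1010 − 936 = 74 hPa.
V ≈ 6.32 × 74^0.647 = 6.32 × 16.195 ≈ 102.355 kt.
102.355 × 1.852 ≈ 189.56 km/h → 189.6 km/h.

189.6 km/h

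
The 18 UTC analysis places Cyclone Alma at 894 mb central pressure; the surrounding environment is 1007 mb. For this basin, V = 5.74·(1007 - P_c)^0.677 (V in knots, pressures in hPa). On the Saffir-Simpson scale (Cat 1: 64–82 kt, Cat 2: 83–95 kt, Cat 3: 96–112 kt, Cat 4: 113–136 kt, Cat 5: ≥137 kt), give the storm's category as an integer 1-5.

ΔP = 1007 − 894 = 113 mb.
V ≈ 5.74 × 113^0.677 = 5.74 × 24.54 ≈ 141 kt.
141 kt falls in the Category 5 band.

5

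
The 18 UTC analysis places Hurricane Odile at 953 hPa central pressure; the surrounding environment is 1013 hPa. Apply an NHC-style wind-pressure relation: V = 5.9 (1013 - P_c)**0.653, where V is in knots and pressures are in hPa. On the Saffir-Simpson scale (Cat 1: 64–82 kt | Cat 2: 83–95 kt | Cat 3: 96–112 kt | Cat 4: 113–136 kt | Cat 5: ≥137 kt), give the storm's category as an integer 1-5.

2

ΔP = 1013 − 953 = 60 hPa.
V ≈ 5.9 × 60^0.653 = 5.9 × 14.49 ≈ 86 kt.
86 kt falls in the Category 2 band.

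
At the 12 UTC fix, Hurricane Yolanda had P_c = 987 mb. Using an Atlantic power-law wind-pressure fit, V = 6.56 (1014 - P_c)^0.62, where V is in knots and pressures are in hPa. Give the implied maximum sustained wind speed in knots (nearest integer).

51 kt

ΔP = 1014 − 987 = 27 mb.
27^0.62 ≈ 7.717.
V ≈ 6.56 × 7.717 ≈ 50.6 kt.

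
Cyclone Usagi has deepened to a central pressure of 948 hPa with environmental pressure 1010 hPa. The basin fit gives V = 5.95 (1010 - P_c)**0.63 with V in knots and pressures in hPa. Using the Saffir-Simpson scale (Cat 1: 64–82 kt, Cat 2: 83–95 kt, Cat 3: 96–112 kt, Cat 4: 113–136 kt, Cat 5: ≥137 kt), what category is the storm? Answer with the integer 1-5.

1

ΔP = 1010 − 948 = 62 hPa.
V ≈ 5.95 × 62^0.63 = 5.95 × 13.47 ≈ 80 kt.
80 kt falls in the Category 1 band.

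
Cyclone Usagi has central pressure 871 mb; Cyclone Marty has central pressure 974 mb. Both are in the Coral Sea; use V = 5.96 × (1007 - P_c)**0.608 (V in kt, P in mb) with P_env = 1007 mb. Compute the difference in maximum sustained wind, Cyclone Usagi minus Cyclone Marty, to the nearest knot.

Cyclone Usagi: ΔP = 136; V ≈ 5.96 × 136^0.608 ≈ 118.15 kt.
Cyclone Marty: ΔP = 33; V ≈ 5.96 × 33^0.608 ≈ 49.95 kt.
Difference ≈ 118.15 − 49.95 = 68.20 → 68 kt.

68 kt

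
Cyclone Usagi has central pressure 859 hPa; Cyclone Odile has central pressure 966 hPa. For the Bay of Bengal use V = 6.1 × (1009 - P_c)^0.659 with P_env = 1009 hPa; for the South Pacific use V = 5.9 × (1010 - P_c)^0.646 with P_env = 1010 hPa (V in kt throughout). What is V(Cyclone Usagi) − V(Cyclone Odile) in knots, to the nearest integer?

98 kt

Cyclone Usagi: ΔP = 150; V ≈ 6.1 × 150^0.659 ≈ 165.72 kt.
Cyclone Odile: ΔP = 44; V ≈ 5.9 × 44^0.646 ≈ 68.00 kt.
Difference ≈ 165.72 − 68.00 = 97.72 → 98 kt.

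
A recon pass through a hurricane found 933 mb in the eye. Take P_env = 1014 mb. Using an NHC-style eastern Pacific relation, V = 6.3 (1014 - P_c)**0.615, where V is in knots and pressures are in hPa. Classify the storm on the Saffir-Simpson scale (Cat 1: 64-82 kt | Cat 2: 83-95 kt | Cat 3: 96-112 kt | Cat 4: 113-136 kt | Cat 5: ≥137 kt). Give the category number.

ΔP = 1014 − 933 = 81 mb.
V ≈ 6.3 × 81^0.615 = 6.3 × 14.92 ≈ 94 kt.
94 kt falls in the Category 2 band.

2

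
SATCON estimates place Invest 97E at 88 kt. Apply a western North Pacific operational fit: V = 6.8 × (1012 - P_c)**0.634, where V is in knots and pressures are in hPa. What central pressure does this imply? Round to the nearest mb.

ΔP = (V / 6.8)^(1/0.634) = (88/6.8)^1.577.
88/6.8 = 12.941; 12.941^1.577 ≈ 56.74 mb.
P_c = 1012 − 56.74 = 955.26 ≈ 955 mb.

955 mb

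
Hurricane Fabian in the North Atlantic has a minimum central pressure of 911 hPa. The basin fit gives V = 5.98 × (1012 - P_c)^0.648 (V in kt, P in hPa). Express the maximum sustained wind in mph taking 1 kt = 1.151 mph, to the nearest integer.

ΔP = 1012 − 911 = 101 hPa.
V ≈ 5.98 × 101^0.648 = 5.98 × 19.898 ≈ 118.988 kt.
118.988 × 1.151 ≈ 136.95 mph → 137 mph.

137 mph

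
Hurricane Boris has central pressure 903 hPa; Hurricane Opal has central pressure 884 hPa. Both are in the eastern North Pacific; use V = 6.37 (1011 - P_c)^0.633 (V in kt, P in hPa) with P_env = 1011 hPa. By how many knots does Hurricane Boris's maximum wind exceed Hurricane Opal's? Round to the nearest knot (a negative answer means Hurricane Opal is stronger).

-13 kt

Hurricane Boris: ΔP = 108; V ≈ 6.37 × 108^0.633 ≈ 123.39 kt.
Hurricane Opal: ΔP = 127; V ≈ 6.37 × 127^0.633 ≈ 136.72 kt.
Difference ≈ 123.39 − 136.72 = -13.33 → -13 kt.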